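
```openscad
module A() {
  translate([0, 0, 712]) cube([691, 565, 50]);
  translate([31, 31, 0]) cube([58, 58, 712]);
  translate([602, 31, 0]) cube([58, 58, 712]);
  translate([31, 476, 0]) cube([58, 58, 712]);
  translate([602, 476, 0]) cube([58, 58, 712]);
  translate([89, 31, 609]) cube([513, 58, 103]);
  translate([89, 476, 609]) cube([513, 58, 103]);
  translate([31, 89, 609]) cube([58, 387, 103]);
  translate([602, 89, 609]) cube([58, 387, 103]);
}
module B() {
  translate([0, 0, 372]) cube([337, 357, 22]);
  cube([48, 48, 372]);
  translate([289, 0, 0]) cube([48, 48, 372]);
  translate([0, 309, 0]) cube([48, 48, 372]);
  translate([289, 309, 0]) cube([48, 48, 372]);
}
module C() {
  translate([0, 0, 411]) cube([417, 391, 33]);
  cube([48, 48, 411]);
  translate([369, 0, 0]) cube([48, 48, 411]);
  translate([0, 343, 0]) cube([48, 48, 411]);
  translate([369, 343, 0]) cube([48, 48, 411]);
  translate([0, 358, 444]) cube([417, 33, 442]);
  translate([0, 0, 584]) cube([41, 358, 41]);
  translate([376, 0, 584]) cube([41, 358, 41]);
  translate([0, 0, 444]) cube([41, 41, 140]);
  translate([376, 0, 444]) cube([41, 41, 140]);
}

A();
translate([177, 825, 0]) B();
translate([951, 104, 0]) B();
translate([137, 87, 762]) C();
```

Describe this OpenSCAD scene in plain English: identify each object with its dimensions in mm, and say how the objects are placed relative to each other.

A is a rectangular dining table. The top is 691×565×50 mm with its upper surface at z = 762 mm. It stands on four 58×58 mm square legs, each inset 31 mm from the nearest pair of top edges, running from the floor to the underside of the top. Four apron rails, 58 mm thick and 103 mm tall, run between adjacent legs with their top edges flush with the underside of the top and their outer faces flush with the legs' outer faces.

B is a four-legged stool. The seat is 337×357 mm, 22 mm thick, top at z = 394 mm. It stands on four square legs, each 48×48 mm in cross-section, from z = 0 to the seat underside, each flush with a corner of the seat.

C is a chair. The seat is a 417×391×33 mm slab with its top at z = 444 mm, on four 48×48 mm corner legs (flush with the seat edges, standing on z = 0). A flat backrest 33 mm thick, 442 mm tall, spans the full seat width and rises from the seat top along its +y edge, rear face flush with the rear of the seat. Two armrests of 41×41 mm section run along each side from the seat's front edge to the front of the backrest, top faces 181 mm above the seat top and outer faces flush with the seat's x-edges; a 41×41 mm post under the front of each armrest stands on the seat at the front corner.

Two stools sit around the table at the +y, +x sides. The chair is on top of the table, centred.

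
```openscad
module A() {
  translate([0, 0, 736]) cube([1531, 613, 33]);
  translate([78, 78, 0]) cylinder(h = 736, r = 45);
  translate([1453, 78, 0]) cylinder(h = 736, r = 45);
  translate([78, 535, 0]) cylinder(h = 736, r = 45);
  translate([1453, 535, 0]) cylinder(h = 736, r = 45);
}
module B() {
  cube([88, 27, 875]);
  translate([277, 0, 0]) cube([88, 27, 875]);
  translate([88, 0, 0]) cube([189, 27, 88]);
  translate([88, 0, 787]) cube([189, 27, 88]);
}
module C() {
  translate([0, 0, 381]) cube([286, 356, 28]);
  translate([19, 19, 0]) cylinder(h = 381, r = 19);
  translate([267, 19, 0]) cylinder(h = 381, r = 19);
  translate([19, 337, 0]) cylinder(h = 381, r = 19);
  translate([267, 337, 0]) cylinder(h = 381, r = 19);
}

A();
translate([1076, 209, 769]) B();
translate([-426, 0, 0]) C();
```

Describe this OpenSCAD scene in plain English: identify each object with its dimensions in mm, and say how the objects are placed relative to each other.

A is a table: top 1531 mm (x) × 613 mm (y), 33 mm thick, upper face at z = 769 mm, on four round legs of 90 mm diameter, each leg's bounding box inset 33 mm from the nearest pair of top edges, running from z = 0 to the bottom of the top.

B is a rectangular picture frame lying in the x–z plane (depth along y). The opening is 189 mm wide (x) by 699 mm tall (z), surrounded by a border 88 mm wide on all four sides. The frame is 27 mm deep and is made of two full-height vertical stiles with two horizontal rails fitted between them.

C is a simple wooden stool: a rectangular seat 286 mm (x) by 356 mm (y), 28 mm thick, top face at z = 409 mm, on four round legs, each 38 mm in diameter. The legs rest on z = 0, each leg's axis is inset half a diameter from the nearest pair of seat edges (so the leg's bounding box is flush with the corner).

The picture frame is on top of the table. The stool is on the floor beside the table on its −x side.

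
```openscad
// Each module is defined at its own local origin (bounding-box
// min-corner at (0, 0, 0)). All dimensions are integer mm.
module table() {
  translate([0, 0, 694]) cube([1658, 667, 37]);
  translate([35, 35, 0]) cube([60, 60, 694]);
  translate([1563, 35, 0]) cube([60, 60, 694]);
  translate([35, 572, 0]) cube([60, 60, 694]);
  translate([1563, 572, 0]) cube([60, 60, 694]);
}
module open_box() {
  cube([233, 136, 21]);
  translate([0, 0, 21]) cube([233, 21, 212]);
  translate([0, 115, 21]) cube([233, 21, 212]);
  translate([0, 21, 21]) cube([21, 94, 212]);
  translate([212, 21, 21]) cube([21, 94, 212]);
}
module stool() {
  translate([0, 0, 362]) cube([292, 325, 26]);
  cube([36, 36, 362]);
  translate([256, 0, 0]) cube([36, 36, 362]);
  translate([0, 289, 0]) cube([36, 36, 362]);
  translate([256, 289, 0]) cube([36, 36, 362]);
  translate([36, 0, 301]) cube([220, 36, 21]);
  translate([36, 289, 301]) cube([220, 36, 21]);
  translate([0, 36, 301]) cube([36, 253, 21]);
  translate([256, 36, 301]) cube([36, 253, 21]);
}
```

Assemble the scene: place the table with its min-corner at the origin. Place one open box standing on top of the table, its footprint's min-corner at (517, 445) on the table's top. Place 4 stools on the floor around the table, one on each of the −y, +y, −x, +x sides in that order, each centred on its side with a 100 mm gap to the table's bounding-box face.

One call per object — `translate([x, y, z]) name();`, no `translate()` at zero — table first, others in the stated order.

table();
translate([517, 445, 731]) open_box();
translate([683, -425, 0]) stool();
translate([683, 767, 0]) stool();
translate([-392, 171, 0]) stool();
translate([1758, 171, 0]) stool();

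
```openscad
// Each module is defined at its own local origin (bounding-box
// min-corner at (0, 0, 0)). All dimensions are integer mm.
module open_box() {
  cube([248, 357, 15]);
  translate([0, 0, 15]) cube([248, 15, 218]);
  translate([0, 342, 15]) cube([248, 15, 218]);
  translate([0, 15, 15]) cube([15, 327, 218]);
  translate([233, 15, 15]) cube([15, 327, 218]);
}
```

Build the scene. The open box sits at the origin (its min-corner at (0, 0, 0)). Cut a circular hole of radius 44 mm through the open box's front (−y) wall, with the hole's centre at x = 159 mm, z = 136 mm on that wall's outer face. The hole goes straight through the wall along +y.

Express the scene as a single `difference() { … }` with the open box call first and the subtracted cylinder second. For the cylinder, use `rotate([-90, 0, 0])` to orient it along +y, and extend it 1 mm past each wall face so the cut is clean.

difference() {
  open_box();
  translate([159, -1, 136]) rotate([-90, 0, 0]) cylinder(h = 17, r = 44);
}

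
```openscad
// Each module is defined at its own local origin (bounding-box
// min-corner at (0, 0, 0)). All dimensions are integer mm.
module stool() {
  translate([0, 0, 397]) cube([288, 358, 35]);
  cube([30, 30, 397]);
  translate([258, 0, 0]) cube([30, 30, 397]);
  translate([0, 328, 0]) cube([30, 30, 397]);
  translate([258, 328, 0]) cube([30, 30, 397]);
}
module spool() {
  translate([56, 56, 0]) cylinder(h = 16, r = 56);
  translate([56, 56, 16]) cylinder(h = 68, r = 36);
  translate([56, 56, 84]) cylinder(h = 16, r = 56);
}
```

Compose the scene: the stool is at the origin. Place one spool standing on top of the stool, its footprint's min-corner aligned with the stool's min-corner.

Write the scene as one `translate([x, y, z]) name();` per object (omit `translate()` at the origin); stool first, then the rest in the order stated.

stool();
translate([0, 0, 432]) spool();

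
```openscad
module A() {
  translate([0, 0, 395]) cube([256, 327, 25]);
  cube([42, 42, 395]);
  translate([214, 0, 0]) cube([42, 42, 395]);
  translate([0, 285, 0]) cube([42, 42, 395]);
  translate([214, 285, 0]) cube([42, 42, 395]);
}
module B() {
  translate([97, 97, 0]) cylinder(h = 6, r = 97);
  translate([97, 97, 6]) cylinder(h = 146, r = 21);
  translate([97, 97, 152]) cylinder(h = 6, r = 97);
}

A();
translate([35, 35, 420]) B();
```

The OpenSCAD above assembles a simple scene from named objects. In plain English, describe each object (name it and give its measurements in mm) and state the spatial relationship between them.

A is a four-legged stool. The seat is 256×327 mm, 25 mm thick, top at z = 420 mm. It stands on four square legs, each 42×42 mm in cross-section, from z = 0 to the seat underside, each flush with a corner of the seat.

B is a spool: two coaxial disc flanges of radius 97 mm and thickness 6 mm, joined by a core cylinder of radius 21 mm and height 146 mm. The lower flange rests on z = 0 and the three cylinders share a vertical axis.

The spool is on top of the stool.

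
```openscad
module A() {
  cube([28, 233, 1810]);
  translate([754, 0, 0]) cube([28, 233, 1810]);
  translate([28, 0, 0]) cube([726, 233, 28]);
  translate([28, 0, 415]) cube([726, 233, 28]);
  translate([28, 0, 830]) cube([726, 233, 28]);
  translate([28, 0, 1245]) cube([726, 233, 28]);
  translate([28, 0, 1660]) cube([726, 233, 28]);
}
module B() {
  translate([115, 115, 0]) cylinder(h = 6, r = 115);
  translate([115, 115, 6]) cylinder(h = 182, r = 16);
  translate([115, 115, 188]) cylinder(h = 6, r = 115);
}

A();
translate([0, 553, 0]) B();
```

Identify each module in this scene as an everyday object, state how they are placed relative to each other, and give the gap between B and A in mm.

A is a bookshelf. B is a spool. The spool is on the floor beside the bookshelf on its +y side. The gap between the spool and the bookshelf is 320 mm.

The spool's nearest face is 320 mm from the bookshelf's +y face.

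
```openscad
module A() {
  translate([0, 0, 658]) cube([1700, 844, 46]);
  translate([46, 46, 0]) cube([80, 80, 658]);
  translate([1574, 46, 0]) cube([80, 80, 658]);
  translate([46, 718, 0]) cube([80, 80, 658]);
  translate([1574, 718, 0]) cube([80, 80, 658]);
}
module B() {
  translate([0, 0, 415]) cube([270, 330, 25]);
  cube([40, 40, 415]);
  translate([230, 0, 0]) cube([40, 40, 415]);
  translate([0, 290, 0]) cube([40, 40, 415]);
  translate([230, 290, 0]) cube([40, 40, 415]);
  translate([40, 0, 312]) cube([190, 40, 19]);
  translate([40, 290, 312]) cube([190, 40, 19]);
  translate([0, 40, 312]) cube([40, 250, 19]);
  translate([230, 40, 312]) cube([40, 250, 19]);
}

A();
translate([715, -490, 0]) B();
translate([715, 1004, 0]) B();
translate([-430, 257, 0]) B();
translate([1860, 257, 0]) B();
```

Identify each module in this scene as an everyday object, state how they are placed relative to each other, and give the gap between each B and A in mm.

Each stool's nearest face is 160 mm from the table's bounding box.

A is a table. B is a stool. Four stools sit around the table at the −y, +y, −x, +x sides. The gap between each stool and the table is 160 mm.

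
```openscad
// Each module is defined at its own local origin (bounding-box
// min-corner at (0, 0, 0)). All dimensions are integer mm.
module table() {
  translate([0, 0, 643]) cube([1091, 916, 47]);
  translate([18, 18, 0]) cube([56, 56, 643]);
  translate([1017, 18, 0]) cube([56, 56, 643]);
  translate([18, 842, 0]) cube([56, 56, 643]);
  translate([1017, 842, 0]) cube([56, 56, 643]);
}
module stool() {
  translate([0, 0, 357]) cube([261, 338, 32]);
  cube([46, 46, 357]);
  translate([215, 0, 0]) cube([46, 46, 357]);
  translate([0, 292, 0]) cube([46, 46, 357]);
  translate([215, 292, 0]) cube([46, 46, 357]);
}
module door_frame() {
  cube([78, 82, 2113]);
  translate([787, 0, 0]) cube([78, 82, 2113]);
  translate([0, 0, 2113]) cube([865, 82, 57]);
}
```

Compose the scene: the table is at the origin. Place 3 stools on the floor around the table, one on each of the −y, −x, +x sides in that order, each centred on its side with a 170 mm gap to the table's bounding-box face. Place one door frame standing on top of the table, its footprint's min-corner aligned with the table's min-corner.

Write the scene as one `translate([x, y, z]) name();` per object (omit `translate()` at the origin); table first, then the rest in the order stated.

table();
translate([415, -508, 0]) stool();
translate([-431, 289, 0]) stool();
translate([1261, 289, 0]) stool();
translate([0, 0, 690]) door_frame();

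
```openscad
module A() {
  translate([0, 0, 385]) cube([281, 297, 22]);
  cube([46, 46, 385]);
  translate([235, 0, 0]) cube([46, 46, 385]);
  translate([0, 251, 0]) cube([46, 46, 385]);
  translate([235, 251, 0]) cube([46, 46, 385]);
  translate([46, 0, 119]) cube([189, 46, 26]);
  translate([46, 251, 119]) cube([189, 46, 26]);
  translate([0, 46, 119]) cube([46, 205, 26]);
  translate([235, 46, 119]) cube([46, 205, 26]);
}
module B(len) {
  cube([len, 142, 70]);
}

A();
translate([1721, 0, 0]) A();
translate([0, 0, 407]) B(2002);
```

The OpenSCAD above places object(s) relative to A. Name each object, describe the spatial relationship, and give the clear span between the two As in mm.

A is a stool. B is a beam. A beam spans the tops of two stools. The clear span between the two stools is 1440 mm.

Second stool starts at x = 1721; first ends at x = 281; clear span = 1721 − 281 = 1440 mm.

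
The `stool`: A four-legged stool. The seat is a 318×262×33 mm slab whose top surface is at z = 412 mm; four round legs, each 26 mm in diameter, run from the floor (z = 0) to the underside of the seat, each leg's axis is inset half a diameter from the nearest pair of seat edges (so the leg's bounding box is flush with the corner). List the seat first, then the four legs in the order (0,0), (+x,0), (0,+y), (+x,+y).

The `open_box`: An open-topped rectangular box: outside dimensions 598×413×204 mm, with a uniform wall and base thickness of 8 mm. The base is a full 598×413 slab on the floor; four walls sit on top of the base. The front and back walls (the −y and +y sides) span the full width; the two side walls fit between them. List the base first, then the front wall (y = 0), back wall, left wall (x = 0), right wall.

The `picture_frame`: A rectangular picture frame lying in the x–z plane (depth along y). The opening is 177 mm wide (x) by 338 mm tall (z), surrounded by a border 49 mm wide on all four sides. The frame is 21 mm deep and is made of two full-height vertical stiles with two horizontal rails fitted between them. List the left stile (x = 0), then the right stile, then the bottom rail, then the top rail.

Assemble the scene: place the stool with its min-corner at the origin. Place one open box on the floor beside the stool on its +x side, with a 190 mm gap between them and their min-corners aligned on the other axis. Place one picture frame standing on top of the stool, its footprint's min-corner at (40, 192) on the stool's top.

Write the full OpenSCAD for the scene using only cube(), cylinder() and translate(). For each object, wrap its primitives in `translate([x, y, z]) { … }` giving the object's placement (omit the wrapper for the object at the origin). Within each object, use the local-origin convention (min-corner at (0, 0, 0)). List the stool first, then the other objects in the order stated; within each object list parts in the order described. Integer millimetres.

translate([0, 0, 379]) cube([318, 262, 33]);
translate([13, 13, 0]) cylinder(h = 379, r = 13);
translate([305, 13, 0]) cylinder(h = 379, r = 13);
translate([13, 249, 0]) cylinder(h = 379, r = 13);
translate([305, 249, 0]) cylinder(h = 379, r = 13);
translate([508, 0, 0]) {
  cube([598, 413, 8]);
  translate([0, 0, 8]) cube([598, 8, 196]);
  translate([0, 405, 8]) cube([598, 8, 196]);
  translate([0, 8, 8]) cube([8, 397, 196]);
  translate([590, 8, 8]) cube([8, 397, 196]);
}
translate([40, 192, 412]) {
  cube([49, 21, 436]);
  translate([226, 0, 0]) cube([49, 21, 436]);
  translate([49, 0, 0]) cube([177, 21, 49]);
  translate([49, 0, 387]) cube([177, 21, 49]);
}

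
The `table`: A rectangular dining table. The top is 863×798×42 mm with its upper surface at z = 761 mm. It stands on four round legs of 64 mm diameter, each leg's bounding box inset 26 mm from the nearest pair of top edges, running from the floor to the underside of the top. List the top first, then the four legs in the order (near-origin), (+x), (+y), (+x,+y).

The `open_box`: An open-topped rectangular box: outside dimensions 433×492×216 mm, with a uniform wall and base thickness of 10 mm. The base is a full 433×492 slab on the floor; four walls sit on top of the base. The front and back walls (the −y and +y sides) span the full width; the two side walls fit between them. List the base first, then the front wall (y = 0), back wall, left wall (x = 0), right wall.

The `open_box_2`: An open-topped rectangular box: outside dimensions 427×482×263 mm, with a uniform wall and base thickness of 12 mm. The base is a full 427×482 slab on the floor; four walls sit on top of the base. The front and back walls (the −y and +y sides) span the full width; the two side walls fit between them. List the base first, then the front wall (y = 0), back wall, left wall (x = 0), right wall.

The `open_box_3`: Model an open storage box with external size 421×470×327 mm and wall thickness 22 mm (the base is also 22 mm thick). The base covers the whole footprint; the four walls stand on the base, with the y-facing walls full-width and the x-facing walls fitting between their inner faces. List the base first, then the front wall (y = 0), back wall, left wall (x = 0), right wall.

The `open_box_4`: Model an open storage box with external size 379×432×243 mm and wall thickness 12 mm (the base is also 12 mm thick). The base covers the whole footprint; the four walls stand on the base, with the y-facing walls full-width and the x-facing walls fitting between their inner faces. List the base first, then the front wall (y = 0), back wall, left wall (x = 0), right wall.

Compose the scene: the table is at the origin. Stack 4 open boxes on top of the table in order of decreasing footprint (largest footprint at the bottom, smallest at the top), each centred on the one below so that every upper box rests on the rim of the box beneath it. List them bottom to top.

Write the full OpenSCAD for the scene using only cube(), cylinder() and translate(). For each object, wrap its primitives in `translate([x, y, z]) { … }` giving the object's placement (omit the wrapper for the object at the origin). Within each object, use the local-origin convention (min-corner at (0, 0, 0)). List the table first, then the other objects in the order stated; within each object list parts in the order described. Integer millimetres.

translate([0, 0, 719]) cube([863, 798, 42]);
translate([58, 58, 0]) cylinder(h = 719, r = 32);
translate([805, 58, 0]) cylinder(h = 719, r = 32);
translate([58, 740, 0]) cylinder(h = 719, r = 32);
translate([805, 740, 0]) cylinder(h = 719, r = 32);
translate([215, 153, 761]) {
  cube([433, 492, 10]);
  translate([0, 0, 10]) cube([433, 10, 206]);
  translate([0, 482, 10]) cube([433, 10, 206]);
  translate([0, 10, 10]) cube([10, 472, 206]);
  translate([423, 10, 10]) cube([10, 472, 206]);
}
translate([218, 158, 977]) {
  cube([427, 482, 12]);
  translate([0, 0, 12]) cube([427, 12, 251]);
  translate([0, 470, 12]) cube([427, 12, 251]);
  translate([0, 12, 12]) cube([12, 458, 251]);
  translate([415, 12, 12]) cube([12, 458, 251]);
}
translate([221, 164, 1240]) {
  cube([421, 470, 22]);
  translate([0, 0, 22]) cube([421, 22, 305]);
  translate([0, 448, 22]) cube([421, 22, 305]);
  translate([0, 22, 22]) cube([22, 426, 305]);
  translate([399, 22, 22]) cube([22, 426, 305]);
}
translate([242, 183, 1567]) {
  cube([379, 432, 12]);
  translate([0, 0, 12]) cube([379, 12, 231]);
  translate([0, 420, 12]) cube([379, 12, 231]);
  translate([0, 12, 12]) cube([12, 408, 231]);
  translate([367, 12, 12]) cube([12, 408, 231]);
}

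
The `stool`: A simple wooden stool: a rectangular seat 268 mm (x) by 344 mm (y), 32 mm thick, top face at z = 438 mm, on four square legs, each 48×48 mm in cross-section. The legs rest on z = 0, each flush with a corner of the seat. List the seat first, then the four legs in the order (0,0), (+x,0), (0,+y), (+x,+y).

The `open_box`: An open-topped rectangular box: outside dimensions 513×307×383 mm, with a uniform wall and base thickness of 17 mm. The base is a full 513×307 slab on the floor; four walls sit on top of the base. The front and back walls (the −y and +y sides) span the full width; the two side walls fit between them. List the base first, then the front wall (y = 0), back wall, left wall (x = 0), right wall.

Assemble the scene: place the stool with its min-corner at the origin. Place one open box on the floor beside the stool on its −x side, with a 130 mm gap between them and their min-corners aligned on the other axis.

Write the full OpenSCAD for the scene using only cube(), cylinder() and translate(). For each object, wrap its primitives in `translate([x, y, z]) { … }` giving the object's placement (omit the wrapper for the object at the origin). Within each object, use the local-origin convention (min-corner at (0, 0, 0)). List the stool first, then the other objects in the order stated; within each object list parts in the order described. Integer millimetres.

translate([0, 0, 406]) cube([268, 344, 32]);
cube([48, 48, 406]);
translate([220, 0, 0]) cube([48, 48, 406]);
translate([0, 296, 0]) cube([48, 48, 406]);
translate([220, 296, 0]) cube([48, 48, 406]);
translate([-643, 0, 0]) {
  cube([513, 307, 17]);
  translate([0, 0, 17]) cube([513, 17, 366]);
  translate([0, 290, 17]) cube([513, 17, 366]);
  translate([0, 17, 17]) cube([17, 273, 366]);
  translate([496, 17, 17]) cube([17, 273, 366]);
}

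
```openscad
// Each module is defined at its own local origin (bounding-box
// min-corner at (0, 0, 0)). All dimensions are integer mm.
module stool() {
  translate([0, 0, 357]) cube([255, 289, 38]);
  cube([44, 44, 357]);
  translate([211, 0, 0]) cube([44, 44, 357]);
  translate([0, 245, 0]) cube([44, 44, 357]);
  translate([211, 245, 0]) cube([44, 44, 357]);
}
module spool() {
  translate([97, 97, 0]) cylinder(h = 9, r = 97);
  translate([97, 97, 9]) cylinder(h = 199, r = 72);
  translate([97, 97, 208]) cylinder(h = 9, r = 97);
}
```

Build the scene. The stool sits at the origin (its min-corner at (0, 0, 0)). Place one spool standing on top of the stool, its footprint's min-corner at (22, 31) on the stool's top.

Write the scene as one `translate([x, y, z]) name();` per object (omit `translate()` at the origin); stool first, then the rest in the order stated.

stool();
translate([22, 31, 395]) spool();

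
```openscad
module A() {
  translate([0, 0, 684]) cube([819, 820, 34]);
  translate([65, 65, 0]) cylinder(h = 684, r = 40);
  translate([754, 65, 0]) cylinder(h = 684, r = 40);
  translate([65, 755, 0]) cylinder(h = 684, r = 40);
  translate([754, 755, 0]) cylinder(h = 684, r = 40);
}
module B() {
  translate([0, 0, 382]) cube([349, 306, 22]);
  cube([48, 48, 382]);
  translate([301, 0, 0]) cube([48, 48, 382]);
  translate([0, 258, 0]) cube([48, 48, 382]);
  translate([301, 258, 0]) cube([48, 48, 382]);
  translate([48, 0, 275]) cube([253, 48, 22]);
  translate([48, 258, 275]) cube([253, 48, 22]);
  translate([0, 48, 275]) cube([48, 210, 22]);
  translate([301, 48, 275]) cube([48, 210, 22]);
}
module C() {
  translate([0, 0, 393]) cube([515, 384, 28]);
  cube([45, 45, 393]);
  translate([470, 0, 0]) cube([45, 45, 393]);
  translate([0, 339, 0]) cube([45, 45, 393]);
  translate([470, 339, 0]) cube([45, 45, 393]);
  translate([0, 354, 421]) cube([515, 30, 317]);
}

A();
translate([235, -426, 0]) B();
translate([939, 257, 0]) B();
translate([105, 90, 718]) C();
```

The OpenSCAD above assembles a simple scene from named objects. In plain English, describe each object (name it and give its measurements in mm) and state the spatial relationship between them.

A is a table: top 819 mm (x) × 820 mm (y), 34 mm thick, upper face at z = 718 mm, on four round legs of 80 mm diameter, each leg's bounding box inset 25 mm from the nearest pair of top edges, running from z = 0 to the bottom of the top.

B is a four-legged stool. The seat is a 349×306×22 mm slab whose top surface is at z = 404 mm; four square legs, each 48×48 mm in cross-section, run from the floor (z = 0) to the underside of the seat, each flush with a corner of the seat. Four stretchers, 48 mm wide and 22 mm tall, connect adjacent legs with their undersides at z = 275 mm, each running between the inner faces of the legs it joins and aligned with the legs' outer faces on the other axis.

C is a chair: 515×384 mm seat, 28 mm thick, top at z = 421 mm, on four 45 mm square corner legs flush with the seat edges. A 30 mm thick backrest slab spans the full seat width, extending 317 mm above the seat top, its back face flush with the seat's +y edge.

Two stools sit around the table at the −y, +x sides. The chair is on top of the table.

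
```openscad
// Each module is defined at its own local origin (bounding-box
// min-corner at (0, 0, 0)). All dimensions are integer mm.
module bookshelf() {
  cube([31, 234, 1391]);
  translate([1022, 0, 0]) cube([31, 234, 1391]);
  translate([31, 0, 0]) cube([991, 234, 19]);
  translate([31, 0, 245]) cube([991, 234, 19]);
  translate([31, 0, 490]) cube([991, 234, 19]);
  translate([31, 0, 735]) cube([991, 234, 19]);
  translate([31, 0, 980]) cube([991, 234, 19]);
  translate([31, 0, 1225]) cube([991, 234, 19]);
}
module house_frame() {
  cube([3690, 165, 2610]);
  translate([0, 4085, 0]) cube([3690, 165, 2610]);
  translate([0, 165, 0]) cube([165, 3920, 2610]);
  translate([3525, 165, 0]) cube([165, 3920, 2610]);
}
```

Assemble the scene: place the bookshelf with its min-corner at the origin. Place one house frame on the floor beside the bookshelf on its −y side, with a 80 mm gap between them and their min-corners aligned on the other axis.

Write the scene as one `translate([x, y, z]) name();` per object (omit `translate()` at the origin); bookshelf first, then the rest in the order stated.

bookshelf();
translate([0, -4330, 0]) house_frame();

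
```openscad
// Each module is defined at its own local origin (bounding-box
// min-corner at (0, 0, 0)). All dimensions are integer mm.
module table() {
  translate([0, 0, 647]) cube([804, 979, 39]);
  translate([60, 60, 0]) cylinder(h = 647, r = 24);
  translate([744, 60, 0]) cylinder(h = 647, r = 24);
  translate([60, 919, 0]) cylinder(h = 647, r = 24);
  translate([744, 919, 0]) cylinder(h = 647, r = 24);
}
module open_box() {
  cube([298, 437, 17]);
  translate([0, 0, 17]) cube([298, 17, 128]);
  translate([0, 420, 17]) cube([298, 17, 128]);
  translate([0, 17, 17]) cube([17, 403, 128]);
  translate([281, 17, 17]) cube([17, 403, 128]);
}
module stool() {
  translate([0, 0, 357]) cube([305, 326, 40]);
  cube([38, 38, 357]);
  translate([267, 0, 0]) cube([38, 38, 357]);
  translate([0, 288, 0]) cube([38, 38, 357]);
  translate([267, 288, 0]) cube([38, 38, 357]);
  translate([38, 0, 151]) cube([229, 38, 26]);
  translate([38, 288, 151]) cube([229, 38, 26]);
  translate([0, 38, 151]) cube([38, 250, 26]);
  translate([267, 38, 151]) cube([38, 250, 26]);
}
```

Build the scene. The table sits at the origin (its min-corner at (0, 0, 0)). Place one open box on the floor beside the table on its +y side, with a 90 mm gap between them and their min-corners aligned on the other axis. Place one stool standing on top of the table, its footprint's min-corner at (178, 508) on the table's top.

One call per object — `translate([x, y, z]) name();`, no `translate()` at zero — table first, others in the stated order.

table();
translate([0, 1069, 0]) open_box();
translate([178, 508, 686]) stool();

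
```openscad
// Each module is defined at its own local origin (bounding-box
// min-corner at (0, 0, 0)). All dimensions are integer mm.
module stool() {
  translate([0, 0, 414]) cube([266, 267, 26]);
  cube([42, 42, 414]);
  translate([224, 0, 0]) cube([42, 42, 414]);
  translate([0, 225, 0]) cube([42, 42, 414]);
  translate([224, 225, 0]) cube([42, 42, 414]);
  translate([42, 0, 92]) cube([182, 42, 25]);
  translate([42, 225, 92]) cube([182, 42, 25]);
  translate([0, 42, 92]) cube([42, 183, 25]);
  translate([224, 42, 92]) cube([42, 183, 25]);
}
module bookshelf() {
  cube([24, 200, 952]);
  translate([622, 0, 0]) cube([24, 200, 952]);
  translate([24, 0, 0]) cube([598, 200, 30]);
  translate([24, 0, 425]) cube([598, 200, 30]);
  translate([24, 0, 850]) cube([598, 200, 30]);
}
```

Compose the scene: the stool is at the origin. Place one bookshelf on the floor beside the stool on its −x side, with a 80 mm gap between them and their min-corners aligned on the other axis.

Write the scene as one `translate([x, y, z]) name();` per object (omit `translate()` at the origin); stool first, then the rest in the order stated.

stool();
translate([-726, 0, 0]) bookshelf();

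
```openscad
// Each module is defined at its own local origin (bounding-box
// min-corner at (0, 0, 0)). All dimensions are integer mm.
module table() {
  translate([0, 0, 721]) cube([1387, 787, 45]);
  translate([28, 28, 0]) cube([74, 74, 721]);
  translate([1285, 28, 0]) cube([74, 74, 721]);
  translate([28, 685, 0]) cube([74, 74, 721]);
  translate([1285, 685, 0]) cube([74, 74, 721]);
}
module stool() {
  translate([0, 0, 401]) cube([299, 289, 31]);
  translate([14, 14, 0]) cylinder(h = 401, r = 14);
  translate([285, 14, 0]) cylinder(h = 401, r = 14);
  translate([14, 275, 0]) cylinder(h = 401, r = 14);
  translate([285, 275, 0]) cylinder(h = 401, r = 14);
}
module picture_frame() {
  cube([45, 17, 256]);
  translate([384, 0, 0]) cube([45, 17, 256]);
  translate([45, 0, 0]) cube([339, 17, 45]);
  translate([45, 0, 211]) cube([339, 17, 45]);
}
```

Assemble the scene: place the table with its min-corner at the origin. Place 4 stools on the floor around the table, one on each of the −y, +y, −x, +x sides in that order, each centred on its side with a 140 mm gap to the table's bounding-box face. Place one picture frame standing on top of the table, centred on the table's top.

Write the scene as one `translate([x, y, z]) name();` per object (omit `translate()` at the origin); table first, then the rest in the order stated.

table();
translate([544, -429, 0]) stool();
translate([544, 927, 0]) stool();
translate([-439, 249, 0]) stool();
translate([1527, 249, 0]) stool();
translate([479, 385, 766]) picture_frame();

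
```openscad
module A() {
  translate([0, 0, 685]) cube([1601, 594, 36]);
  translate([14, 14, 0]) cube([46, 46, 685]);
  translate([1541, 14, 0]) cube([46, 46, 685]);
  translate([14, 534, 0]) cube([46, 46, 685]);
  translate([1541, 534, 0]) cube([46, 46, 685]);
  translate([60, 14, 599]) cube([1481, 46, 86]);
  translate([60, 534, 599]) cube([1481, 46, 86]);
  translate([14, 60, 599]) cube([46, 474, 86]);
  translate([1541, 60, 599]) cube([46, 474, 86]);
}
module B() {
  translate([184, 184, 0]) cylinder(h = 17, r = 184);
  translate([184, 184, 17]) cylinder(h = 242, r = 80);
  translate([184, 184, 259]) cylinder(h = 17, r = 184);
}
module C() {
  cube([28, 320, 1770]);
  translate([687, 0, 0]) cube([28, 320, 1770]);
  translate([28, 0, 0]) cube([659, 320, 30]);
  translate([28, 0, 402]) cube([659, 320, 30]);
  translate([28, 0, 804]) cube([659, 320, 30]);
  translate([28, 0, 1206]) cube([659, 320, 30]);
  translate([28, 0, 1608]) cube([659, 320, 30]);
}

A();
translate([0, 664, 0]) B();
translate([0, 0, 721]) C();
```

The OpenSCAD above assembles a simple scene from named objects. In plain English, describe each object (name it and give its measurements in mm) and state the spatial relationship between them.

A is a table: top 1601 mm (x) × 594 mm (y), 36 mm thick, upper face at z = 721 mm, on four 46×46 mm square legs, each inset 14 mm from the nearest pair of top edges, running from z = 0 to the bottom of the top. Four apron rails, 46 mm thick and 86 mm tall, run between adjacent legs with their top edges flush with the underside of the top and their outer faces flush with the legs' outer faces.

B is a spool: two coaxial disc flanges of radius 184 mm and thickness 17 mm, joined by a core cylinder of radius 80 mm and height 242 mm. The lower flange rests on z = 0 and the three cylinders share a vertical axis.

C is an open bookshelf. Two side panels, each 28 mm thick, 320 mm deep and 1770 mm tall, stand 715 mm apart (outside-to-outside). Between them sit 5 shelves, each 30 mm thick and 320 mm deep, spanning the full gap between the sides. The bottom shelf rests on the floor (its underside at z = 0) and the clear gap between one shelf's top and the next shelf's underside is 372 mm.

The spool is on the floor beside the table on its +y side. The bookshelf is on top of the table.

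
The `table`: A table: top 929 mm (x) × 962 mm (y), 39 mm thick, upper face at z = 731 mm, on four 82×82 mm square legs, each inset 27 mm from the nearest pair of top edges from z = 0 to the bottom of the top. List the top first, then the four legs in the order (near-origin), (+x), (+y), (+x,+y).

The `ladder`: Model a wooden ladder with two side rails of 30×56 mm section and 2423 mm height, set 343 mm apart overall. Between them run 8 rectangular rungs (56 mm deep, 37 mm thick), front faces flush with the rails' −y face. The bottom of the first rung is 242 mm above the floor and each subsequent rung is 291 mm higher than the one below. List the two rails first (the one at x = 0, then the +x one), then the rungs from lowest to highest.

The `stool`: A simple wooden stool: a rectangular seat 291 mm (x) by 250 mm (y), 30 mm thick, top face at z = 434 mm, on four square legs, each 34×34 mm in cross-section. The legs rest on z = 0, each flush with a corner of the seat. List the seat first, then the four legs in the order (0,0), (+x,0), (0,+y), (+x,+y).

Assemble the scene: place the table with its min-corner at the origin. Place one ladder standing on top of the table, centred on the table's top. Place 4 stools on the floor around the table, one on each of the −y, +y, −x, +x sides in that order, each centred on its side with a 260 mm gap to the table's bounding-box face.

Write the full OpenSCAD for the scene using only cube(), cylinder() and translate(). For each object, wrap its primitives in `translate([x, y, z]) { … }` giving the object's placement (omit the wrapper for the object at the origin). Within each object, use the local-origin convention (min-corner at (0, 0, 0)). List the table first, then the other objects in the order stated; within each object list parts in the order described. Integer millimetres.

translate([0, 0, 692]) cube([929, 962, 39]);
translate([27, 27, 0]) cube([82, 82, 692]);
translate([820, 27, 0]) cube([82, 82, 692]);
translate([27, 853, 0]) cube([82, 82, 692]);
translate([820, 853, 0]) cube([82, 82, 692]);
translate([293, 453, 731]) {
  cube([30, 56, 2423]);
  translate([313, 0, 0]) cube([30, 56, 2423]);
  translate([30, 0, 242]) cube([283, 56, 37]);
  translate([30, 0, 533]) cube([283, 56, 37]);
  translate([30, 0, 824]) cube([283, 56, 37]);
  translate([30, 0, 1115]) cube([283, 56, 37]);
  translate([30, 0, 1406]) cube([283, 56, 37]);
  translate([30, 0, 1697]) cube([283, 56, 37]);
  translate([30, 0, 1988]) cube([283, 56, 37]);
  translate([30, 0, 2279]) cube([283, 56, 37]);
}
translate([319, -510, 0]) {
  translate([0, 0, 404]) cube([291, 250, 30]);
  cube([34, 34, 404]);
  translate([257, 0, 0]) cube([34, 34, 404]);
  translate([0, 216, 0]) cube([34, 34, 404]);
  translate([257, 216, 0]) cube([34, 34, 404]);
}
translate([319, 1222, 0]) {
  translate([0, 0, 404]) cube([291, 250, 30]);
  cube([34, 34, 404]);
  translate([257, 0, 0]) cube([34, 34, 404]);
  translate([0, 216, 0]) cube([34, 34, 404]);
  translate([257, 216, 0]) cube([34, 34, 404]);
}
translate([-551, 356, 0]) {
  translate([0, 0, 404]) cube([291, 250, 30]);
  cube([34, 34, 404]);
  translate([257, 0, 0]) cube([34, 34, 404]);
  translate([0, 216, 0]) cube([34, 34, 404]);
  translate([257, 216, 0]) cube([34, 34, 404]);
}
translate([1189, 356, 0]) {
  translate([0, 0, 404]) cube([291, 250, 30]);
  cube([34, 34, 404]);
  translate([257, 0, 0]) cube([34, 34, 404]);
  translate([0, 216, 0]) cube([34, 34, 404]);
  translate([257, 216, 0]) cube([34, 34, 404]);
}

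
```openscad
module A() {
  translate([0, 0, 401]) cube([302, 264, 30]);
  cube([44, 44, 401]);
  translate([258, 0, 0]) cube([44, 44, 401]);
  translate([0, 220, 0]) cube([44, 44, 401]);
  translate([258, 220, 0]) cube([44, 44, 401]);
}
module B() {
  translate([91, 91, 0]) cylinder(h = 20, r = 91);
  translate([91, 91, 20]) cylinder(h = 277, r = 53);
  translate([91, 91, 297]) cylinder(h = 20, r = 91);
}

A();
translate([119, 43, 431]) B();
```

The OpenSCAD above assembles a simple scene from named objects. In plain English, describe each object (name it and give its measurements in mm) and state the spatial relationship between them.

A is a four-legged stool. The seat is a 302×264×30 mm slab whose top surface is at z = 431 mm; four square legs, each 44×44 mm in cross-section, run from the floor (z = 0) to the underside of the seat, each flush with a corner of the seat.

B is a spool: two coaxial disc flanges of radius 91 mm and thickness 20 mm, joined by a core cylinder of radius 53 mm and height 277 mm. The lower flange rests on z = 0 and the three cylinders share a vertical axis.

The spool is on top of the stool.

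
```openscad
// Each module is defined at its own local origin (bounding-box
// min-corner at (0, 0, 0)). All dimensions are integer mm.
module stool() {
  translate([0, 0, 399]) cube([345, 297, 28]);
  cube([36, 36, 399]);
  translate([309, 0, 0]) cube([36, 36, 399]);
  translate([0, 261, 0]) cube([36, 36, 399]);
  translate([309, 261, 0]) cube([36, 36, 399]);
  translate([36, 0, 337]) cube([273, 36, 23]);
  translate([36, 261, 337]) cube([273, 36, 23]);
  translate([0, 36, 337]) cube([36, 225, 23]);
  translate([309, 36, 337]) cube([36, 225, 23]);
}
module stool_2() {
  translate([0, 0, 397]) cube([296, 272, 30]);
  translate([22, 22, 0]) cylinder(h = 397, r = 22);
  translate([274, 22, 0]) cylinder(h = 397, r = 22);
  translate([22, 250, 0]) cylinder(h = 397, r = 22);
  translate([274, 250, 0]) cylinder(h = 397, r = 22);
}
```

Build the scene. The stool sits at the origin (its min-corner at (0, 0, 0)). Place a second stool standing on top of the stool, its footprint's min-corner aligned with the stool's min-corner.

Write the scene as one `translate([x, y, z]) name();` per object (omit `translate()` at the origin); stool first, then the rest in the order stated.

stool();
translate([0, 0, 427]) stool_2();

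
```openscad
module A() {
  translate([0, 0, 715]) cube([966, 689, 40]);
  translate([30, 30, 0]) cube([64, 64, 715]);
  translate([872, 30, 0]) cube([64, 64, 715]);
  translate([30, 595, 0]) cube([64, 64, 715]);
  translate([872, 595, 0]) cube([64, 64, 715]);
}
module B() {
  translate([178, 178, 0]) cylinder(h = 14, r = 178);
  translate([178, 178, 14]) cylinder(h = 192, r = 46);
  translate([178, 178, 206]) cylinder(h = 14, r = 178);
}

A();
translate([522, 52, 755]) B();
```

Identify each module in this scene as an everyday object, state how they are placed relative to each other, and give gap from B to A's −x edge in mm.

A is a table. B is a spool. The spool is on top of the table. The gap from the spool to the table's −x edge is 522 mm.

The spool's min-x is at 522; the table's min-x is 0; gap = 522 mm.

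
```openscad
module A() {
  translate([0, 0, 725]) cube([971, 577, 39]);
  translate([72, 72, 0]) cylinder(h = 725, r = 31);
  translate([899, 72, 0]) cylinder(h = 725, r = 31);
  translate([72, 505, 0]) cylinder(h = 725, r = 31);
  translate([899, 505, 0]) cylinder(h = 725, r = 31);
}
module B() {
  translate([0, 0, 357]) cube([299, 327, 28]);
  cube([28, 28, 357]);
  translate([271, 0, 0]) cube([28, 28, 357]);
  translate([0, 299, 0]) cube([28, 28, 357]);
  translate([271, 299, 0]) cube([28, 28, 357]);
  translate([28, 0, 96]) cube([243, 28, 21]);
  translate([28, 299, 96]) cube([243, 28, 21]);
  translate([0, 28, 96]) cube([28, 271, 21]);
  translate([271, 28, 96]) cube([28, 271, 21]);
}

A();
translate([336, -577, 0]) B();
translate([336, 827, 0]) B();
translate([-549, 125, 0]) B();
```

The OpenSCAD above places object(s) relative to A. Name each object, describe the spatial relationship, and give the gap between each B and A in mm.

Each stool's nearest face is 250 mm from the table's bounding box.

A is a table. B is a stool. Three stools sit around the table at the −y, +y, −x sides. The gap between each stool and the table is 250 mm.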